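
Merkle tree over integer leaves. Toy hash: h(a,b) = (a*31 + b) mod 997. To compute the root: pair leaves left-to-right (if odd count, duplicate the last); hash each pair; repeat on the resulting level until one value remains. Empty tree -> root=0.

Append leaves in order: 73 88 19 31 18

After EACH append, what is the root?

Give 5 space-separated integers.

Answer: 73 357 708 720 872

Derivation:
After append 73 (leaves=[73]):
  L0: [73]
  root=73
After append 88 (leaves=[73, 88]):
  L0: [73, 88]
  L1: h(73,88)=(73*31+88)%997=357 -> [357]
  root=357
After append 19 (leaves=[73, 88, 19]):
  L0: [73, 88, 19]
  L1: h(73,88)=(73*31+88)%997=357 h(19,19)=(19*31+19)%997=608 -> [357, 608]
  L2: h(357,608)=(357*31+608)%997=708 -> [708]
  root=708
After append 31 (leaves=[73, 88, 19, 31]):
  L0: [73, 88, 19, 31]
  L1: h(73,88)=(73*31+88)%997=357 h(19,31)=(19*31+31)%997=620 -> [357, 620]
  L2: h(357,620)=(357*31+620)%997=720 -> [720]
  root=720
After append 18 (leaves=[73, 88, 19, 31, 18]):
  L0: [73, 88, 19, 31, 18]
  L1: h(73,88)=(73*31+88)%997=357 h(19,31)=(19*31+31)%997=620 h(18,18)=(18*31+18)%997=576 -> [357, 620, 576]
  L2: h(357,620)=(357*31+620)%997=720 h(576,576)=(576*31+576)%997=486 -> [720, 486]
  L3: h(720,486)=(720*31+486)%997=872 -> [872]
  root=872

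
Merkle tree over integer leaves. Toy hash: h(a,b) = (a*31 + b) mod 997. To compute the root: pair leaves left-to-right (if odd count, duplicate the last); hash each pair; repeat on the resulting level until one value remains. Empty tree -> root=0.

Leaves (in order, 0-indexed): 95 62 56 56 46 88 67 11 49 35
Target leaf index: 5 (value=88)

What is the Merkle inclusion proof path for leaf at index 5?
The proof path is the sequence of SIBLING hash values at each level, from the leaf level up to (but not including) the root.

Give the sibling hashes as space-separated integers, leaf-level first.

Answer: 46 94 294 84

Derivation:
L0 (leaves): [95, 62, 56, 56, 46, 88, 67, 11, 49, 35], target index=5
L1: h(95,62)=(95*31+62)%997=16 [pair 0] h(56,56)=(56*31+56)%997=795 [pair 1] h(46,88)=(46*31+88)%997=517 [pair 2] h(67,11)=(67*31+11)%997=94 [pair 3] h(49,35)=(49*31+35)%997=557 [pair 4] -> [16, 795, 517, 94, 557]
  Sibling for proof at L0: 46
L2: h(16,795)=(16*31+795)%997=294 [pair 0] h(517,94)=(517*31+94)%997=169 [pair 1] h(557,557)=(557*31+557)%997=875 [pair 2] -> [294, 169, 875]
  Sibling for proof at L1: 94
L3: h(294,169)=(294*31+169)%997=310 [pair 0] h(875,875)=(875*31+875)%997=84 [pair 1] -> [310, 84]
  Sibling for proof at L2: 294
L4: h(310,84)=(310*31+84)%997=721 [pair 0] -> [721]
  Sibling for proof at L3: 84
Root: 721
Proof path (sibling hashes from leaf to root): [46, 94, 294, 84]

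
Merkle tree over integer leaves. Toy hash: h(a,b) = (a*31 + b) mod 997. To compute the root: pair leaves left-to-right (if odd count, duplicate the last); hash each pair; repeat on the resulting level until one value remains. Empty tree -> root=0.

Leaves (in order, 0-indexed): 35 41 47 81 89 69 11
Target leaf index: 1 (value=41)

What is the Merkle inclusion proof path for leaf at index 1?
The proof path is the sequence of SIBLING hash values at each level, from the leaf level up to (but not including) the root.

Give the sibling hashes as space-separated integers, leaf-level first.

L0 (leaves): [35, 41, 47, 81, 89, 69, 11], target index=1
L1: h(35,41)=(35*31+41)%997=129 [pair 0] h(47,81)=(47*31+81)%997=541 [pair 1] h(89,69)=(89*31+69)%997=834 [pair 2] h(11,11)=(11*31+11)%997=352 [pair 3] -> [129, 541, 834, 352]
  Sibling for proof at L0: 35
L2: h(129,541)=(129*31+541)%997=552 [pair 0] h(834,352)=(834*31+352)%997=284 [pair 1] -> [552, 284]
  Sibling for proof at L1: 541
L3: h(552,284)=(552*31+284)%997=447 [pair 0] -> [447]
  Sibling for proof at L2: 284
Root: 447
Proof path (sibling hashes from leaf to root): [35, 541, 284]

Answer: 35 541 284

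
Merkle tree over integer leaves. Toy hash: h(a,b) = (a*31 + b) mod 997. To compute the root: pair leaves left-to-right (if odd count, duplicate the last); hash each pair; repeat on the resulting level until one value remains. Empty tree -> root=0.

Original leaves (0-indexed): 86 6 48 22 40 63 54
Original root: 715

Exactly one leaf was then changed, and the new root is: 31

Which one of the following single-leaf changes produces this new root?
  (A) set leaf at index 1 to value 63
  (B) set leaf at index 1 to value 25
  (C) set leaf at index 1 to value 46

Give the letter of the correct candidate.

Original leaves: [86, 6, 48, 22, 40, 63, 54]
Target new root: 31
Try each candidate change and compute the resulting root:
Candidate A: set leaf[1] = 63 -> leaves = [86, 63, 48, 22, 40, 63, 54]
  L0: [86, 63, 48, 22, 40, 63, 54]
  L1: h(86,63)=(86*31+63)%997=735 h(48,22)=(48*31+22)%997=513 h(40,63)=(40*31+63)%997=306 h(54,54)=(54*31+54)%997=731 -> [735, 513, 306, 731]
  L2: h(735,513)=(735*31+513)%997=367 h(306,731)=(306*31+731)%997=247 -> [367, 247]
  L3: h(367,247)=(367*31+247)%997=657 -> [657]
  root = 657 != target 31
Candidate B: set leaf[1] = 25 -> leaves = [86, 25, 48, 22, 40, 63, 54]
  L0: [86, 25, 48, 22, 40, 63, 54]
  L1: h(86,25)=(86*31+25)%997=697 h(48,22)=(48*31+22)%997=513 h(40,63)=(40*31+63)%997=306 h(54,54)=(54*31+54)%997=731 -> [697, 513, 306, 731]
  L2: h(697,513)=(697*31+513)%997=186 h(306,731)=(306*31+731)%997=247 -> [186, 247]
  L3: h(186,247)=(186*31+247)%997=31 -> [31]
  root = 31 == target 31  ** MATCH **
Candidate C: set leaf[1] = 46 -> leaves = [86, 46, 48, 22, 40, 63, 54]
  L0: [86, 46, 48, 22, 40, 63, 54]
  L1: h(86,46)=(86*31+46)%997=718 h(48,22)=(48*31+22)%997=513 h(40,63)=(40*31+63)%997=306 h(54,54)=(54*31+54)%997=731 -> [718, 513, 306, 731]
  L2: h(718,513)=(718*31+513)%997=837 h(306,731)=(306*31+731)%997=247 -> [837, 247]
  L3: h(837,247)=(837*31+247)%997=272 -> [272]
  root = 272 != target 31
Candidate B produces the target root.

Answer: B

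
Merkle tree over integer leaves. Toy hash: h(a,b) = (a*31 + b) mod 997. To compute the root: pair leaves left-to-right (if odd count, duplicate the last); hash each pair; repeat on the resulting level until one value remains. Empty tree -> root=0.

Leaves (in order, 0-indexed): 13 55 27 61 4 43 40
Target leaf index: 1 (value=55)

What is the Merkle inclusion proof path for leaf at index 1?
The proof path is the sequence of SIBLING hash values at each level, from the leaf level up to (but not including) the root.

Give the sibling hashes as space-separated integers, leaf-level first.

L0 (leaves): [13, 55, 27, 61, 4, 43, 40], target index=1
L1: h(13,55)=(13*31+55)%997=458 [pair 0] h(27,61)=(27*31+61)%997=898 [pair 1] h(4,43)=(4*31+43)%997=167 [pair 2] h(40,40)=(40*31+40)%997=283 [pair 3] -> [458, 898, 167, 283]
  Sibling for proof at L0: 13
L2: h(458,898)=(458*31+898)%997=141 [pair 0] h(167,283)=(167*31+283)%997=475 [pair 1] -> [141, 475]
  Sibling for proof at L1: 898
L3: h(141,475)=(141*31+475)%997=858 [pair 0] -> [858]
  Sibling for proof at L2: 475
Root: 858
Proof path (sibling hashes from leaf to root): [13, 898, 475]

Answer: 13 898 475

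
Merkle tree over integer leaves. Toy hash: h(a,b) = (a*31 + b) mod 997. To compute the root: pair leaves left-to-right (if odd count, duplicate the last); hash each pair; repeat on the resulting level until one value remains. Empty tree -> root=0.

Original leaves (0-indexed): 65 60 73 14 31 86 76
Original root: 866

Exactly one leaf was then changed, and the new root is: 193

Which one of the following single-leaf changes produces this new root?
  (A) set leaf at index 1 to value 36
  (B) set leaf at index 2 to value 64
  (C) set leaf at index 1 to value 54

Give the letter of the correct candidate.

Original leaves: [65, 60, 73, 14, 31, 86, 76]
Target new root: 193
Try each candidate change and compute the resulting root:
Candidate A: set leaf[1] = 36 -> leaves = [65, 36, 73, 14, 31, 86, 76]
  L0: [65, 36, 73, 14, 31, 86, 76]
  L1: h(65,36)=(65*31+36)%997=57 h(73,14)=(73*31+14)%997=283 h(31,86)=(31*31+86)%997=50 h(76,76)=(76*31+76)%997=438 -> [57, 283, 50, 438]
  L2: h(57,283)=(57*31+283)%997=56 h(50,438)=(50*31+438)%997=991 -> [56, 991]
  L3: h(56,991)=(56*31+991)%997=733 -> [733]
  root = 733 != target 193
Candidate B: set leaf[2] = 64 -> leaves = [65, 60, 64, 14, 31, 86, 76]
  L0: [65, 60, 64, 14, 31, 86, 76]
  L1: h(65,60)=(65*31+60)%997=81 h(64,14)=(64*31+14)%997=4 h(31,86)=(31*31+86)%997=50 h(76,76)=(76*31+76)%997=438 -> [81, 4, 50, 438]
  L2: h(81,4)=(81*31+4)%997=521 h(50,438)=(50*31+438)%997=991 -> [521, 991]
  L3: h(521,991)=(521*31+991)%997=193 -> [193]
  root = 193 == target 193  ** MATCH **
Candidate C: set leaf[1] = 54 -> leaves = [65, 54, 73, 14, 31, 86, 76]
  L0: [65, 54, 73, 14, 31, 86, 76]
  L1: h(65,54)=(65*31+54)%997=75 h(73,14)=(73*31+14)%997=283 h(31,86)=(31*31+86)%997=50 h(76,76)=(76*31+76)%997=438 -> [75, 283, 50, 438]
  L2: h(75,283)=(75*31+283)%997=614 h(50,438)=(50*31+438)%997=991 -> [614, 991]
  L3: h(614,991)=(614*31+991)%997=85 -> [85]
  root = 85 != target 193
Candidate B produces the target root.

Answer: B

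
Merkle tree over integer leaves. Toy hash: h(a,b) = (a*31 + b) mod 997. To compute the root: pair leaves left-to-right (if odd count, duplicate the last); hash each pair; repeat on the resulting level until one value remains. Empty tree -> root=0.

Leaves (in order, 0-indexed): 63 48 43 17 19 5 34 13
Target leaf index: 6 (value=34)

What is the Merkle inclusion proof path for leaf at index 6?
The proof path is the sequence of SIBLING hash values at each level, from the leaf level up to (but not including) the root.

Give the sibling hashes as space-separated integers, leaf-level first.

L0 (leaves): [63, 48, 43, 17, 19, 5, 34, 13], target index=6
L1: h(63,48)=(63*31+48)%997=7 [pair 0] h(43,17)=(43*31+17)%997=353 [pair 1] h(19,5)=(19*31+5)%997=594 [pair 2] h(34,13)=(34*31+13)%997=70 [pair 3] -> [7, 353, 594, 70]
  Sibling for proof at L0: 13
L2: h(7,353)=(7*31+353)%997=570 [pair 0] h(594,70)=(594*31+70)%997=538 [pair 1] -> [570, 538]
  Sibling for proof at L1: 594
L3: h(570,538)=(570*31+538)%997=262 [pair 0] -> [262]
  Sibling for proof at L2: 570
Root: 262
Proof path (sibling hashes from leaf to root): [13, 594, 570]

Answer: 13 594 570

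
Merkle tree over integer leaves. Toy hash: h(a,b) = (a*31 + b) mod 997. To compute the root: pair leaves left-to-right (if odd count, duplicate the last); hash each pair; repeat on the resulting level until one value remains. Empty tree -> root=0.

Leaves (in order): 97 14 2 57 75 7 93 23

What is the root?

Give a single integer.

L0: [97, 14, 2, 57, 75, 7, 93, 23]
L1: h(97,14)=(97*31+14)%997=30 h(2,57)=(2*31+57)%997=119 h(75,7)=(75*31+7)%997=338 h(93,23)=(93*31+23)%997=912 -> [30, 119, 338, 912]
L2: h(30,119)=(30*31+119)%997=52 h(338,912)=(338*31+912)%997=423 -> [52, 423]
L3: h(52,423)=(52*31+423)%997=41 -> [41]

Answer: 41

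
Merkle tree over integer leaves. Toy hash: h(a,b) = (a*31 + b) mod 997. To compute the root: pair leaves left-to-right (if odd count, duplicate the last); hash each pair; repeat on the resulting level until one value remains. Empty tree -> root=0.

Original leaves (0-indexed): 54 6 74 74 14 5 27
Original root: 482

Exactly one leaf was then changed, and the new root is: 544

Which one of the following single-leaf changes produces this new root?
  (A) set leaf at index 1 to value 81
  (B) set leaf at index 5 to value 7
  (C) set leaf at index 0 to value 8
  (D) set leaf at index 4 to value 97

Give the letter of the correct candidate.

Original leaves: [54, 6, 74, 74, 14, 5, 27]
Target new root: 544
Try each candidate change and compute the resulting root:
Candidate A: set leaf[1] = 81 -> leaves = [54, 81, 74, 74, 14, 5, 27]
  L0: [54, 81, 74, 74, 14, 5, 27]
  L1: h(54,81)=(54*31+81)%997=758 h(74,74)=(74*31+74)%997=374 h(14,5)=(14*31+5)%997=439 h(27,27)=(27*31+27)%997=864 -> [758, 374, 439, 864]
  L2: h(758,374)=(758*31+374)%997=941 h(439,864)=(439*31+864)%997=515 -> [941, 515]
  L3: h(941,515)=(941*31+515)%997=773 -> [773]
  root = 773 != target 544
Candidate B: set leaf[5] = 7 -> leaves = [54, 6, 74, 74, 14, 7, 27]
  L0: [54, 6, 74, 74, 14, 7, 27]
  L1: h(54,6)=(54*31+6)%997=683 h(74,74)=(74*31+74)%997=374 h(14,7)=(14*31+7)%997=441 h(27,27)=(27*31+27)%997=864 -> [683, 374, 441, 864]
  L2: h(683,374)=(683*31+374)%997=610 h(441,864)=(441*31+864)%997=577 -> [610, 577]
  L3: h(610,577)=(610*31+577)%997=544 -> [544]
  root = 544 == target 544  ** MATCH **
Candidate C: set leaf[0] = 8 -> leaves = [8, 6, 74, 74, 14, 5, 27]
  L0: [8, 6, 74, 74, 14, 5, 27]
  L1: h(8,6)=(8*31+6)%997=254 h(74,74)=(74*31+74)%997=374 h(14,5)=(14*31+5)%997=439 h(27,27)=(27*31+27)%997=864 -> [254, 374, 439, 864]
  L2: h(254,374)=(254*31+374)%997=272 h(439,864)=(439*31+864)%997=515 -> [272, 515]
  L3: h(272,515)=(272*31+515)%997=971 -> [971]
  root = 971 != target 544
Candidate D: set leaf[4] = 97 -> leaves = [54, 6, 74, 74, 97, 5, 27]
  L0: [54, 6, 74, 74, 97, 5, 27]
  L1: h(54,6)=(54*31+6)%997=683 h(74,74)=(74*31+74)%997=374 h(97,5)=(97*31+5)%997=21 h(27,27)=(27*31+27)%997=864 -> [683, 374, 21, 864]
  L2: h(683,374)=(683*31+374)%997=610 h(21,864)=(21*31+864)%997=518 -> [610, 518]
  L3: h(610,518)=(610*31+518)%997=485 -> [485]
  root = 485 != target 544
Candidate B produces the target root.

Answer: B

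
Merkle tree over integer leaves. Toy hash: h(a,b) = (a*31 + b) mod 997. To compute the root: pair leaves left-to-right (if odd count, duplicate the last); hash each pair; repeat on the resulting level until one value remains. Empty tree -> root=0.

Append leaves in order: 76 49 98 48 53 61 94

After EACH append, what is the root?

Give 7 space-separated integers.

After append 76 (leaves=[76]):
  L0: [76]
  root=76
After append 49 (leaves=[76, 49]):
  L0: [76, 49]
  L1: h(76,49)=(76*31+49)%997=411 -> [411]
  root=411
After append 98 (leaves=[76, 49, 98]):
  L0: [76, 49, 98]
  L1: h(76,49)=(76*31+49)%997=411 h(98,98)=(98*31+98)%997=145 -> [411, 145]
  L2: h(411,145)=(411*31+145)%997=922 -> [922]
  root=922
After append 48 (leaves=[76, 49, 98, 48]):
  L0: [76, 49, 98, 48]
  L1: h(76,49)=(76*31+49)%997=411 h(98,48)=(98*31+48)%997=95 -> [411, 95]
  L2: h(411,95)=(411*31+95)%997=872 -> [872]
  root=872
After append 53 (leaves=[76, 49, 98, 48, 53]):
  L0: [76, 49, 98, 48, 53]
  L1: h(76,49)=(76*31+49)%997=411 h(98,48)=(98*31+48)%997=95 h(53,53)=(53*31+53)%997=699 -> [411, 95, 699]
  L2: h(411,95)=(411*31+95)%997=872 h(699,699)=(699*31+699)%997=434 -> [872, 434]
  L3: h(872,434)=(872*31+434)%997=547 -> [547]
  root=547
After append 61 (leaves=[76, 49, 98, 48, 53, 61]):
  L0: [76, 49, 98, 48, 53, 61]
  L1: h(76,49)=(76*31+49)%997=411 h(98,48)=(98*31+48)%997=95 h(53,61)=(53*31+61)%997=707 -> [411, 95, 707]
  L2: h(411,95)=(411*31+95)%997=872 h(707,707)=(707*31+707)%997=690 -> [872, 690]
  L3: h(872,690)=(872*31+690)%997=803 -> [803]
  root=803
After append 94 (leaves=[76, 49, 98, 48, 53, 61, 94]):
  L0: [76, 49, 98, 48, 53, 61, 94]
  L1: h(76,49)=(76*31+49)%997=411 h(98,48)=(98*31+48)%997=95 h(53,61)=(53*31+61)%997=707 h(94,94)=(94*31+94)%997=17 -> [411, 95, 707, 17]
  L2: h(411,95)=(411*31+95)%997=872 h(707,17)=(707*31+17)%997=0 -> [872, 0]
  L3: h(872,0)=(872*31+0)%997=113 -> [113]
  root=113

Answer: 76 411 922 872 547 803 113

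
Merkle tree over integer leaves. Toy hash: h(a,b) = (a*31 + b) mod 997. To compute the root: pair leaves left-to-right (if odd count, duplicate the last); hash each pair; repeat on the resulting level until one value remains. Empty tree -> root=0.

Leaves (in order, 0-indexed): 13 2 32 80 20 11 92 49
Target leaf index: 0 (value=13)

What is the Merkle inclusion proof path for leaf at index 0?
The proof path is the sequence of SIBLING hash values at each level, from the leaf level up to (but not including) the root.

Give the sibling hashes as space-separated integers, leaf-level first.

L0 (leaves): [13, 2, 32, 80, 20, 11, 92, 49], target index=0
L1: h(13,2)=(13*31+2)%997=405 [pair 0] h(32,80)=(32*31+80)%997=75 [pair 1] h(20,11)=(20*31+11)%997=631 [pair 2] h(92,49)=(92*31+49)%997=907 [pair 3] -> [405, 75, 631, 907]
  Sibling for proof at L0: 2
L2: h(405,75)=(405*31+75)%997=666 [pair 0] h(631,907)=(631*31+907)%997=528 [pair 1] -> [666, 528]
  Sibling for proof at L1: 75
L3: h(666,528)=(666*31+528)%997=237 [pair 0] -> [237]
  Sibling for proof at L2: 528
Root: 237
Proof path (sibling hashes from leaf to root): [2, 75, 528]

Answer: 2 75 528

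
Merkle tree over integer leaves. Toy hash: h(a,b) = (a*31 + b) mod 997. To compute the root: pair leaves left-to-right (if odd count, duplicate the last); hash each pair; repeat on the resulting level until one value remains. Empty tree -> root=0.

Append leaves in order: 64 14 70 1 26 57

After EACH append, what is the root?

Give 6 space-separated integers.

After append 64 (leaves=[64]):
  L0: [64]
  root=64
After append 14 (leaves=[64, 14]):
  L0: [64, 14]
  L1: h(64,14)=(64*31+14)%997=4 -> [4]
  root=4
After append 70 (leaves=[64, 14, 70]):
  L0: [64, 14, 70]
  L1: h(64,14)=(64*31+14)%997=4 h(70,70)=(70*31+70)%997=246 -> [4, 246]
  L2: h(4,246)=(4*31+246)%997=370 -> [370]
  root=370
After append 1 (leaves=[64, 14, 70, 1]):
  L0: [64, 14, 70, 1]
  L1: h(64,14)=(64*31+14)%997=4 h(70,1)=(70*31+1)%997=177 -> [4, 177]
  L2: h(4,177)=(4*31+177)%997=301 -> [301]
  root=301
After append 26 (leaves=[64, 14, 70, 1, 26]):
  L0: [64, 14, 70, 1, 26]
  L1: h(64,14)=(64*31+14)%997=4 h(70,1)=(70*31+1)%997=177 h(26,26)=(26*31+26)%997=832 -> [4, 177, 832]
  L2: h(4,177)=(4*31+177)%997=301 h(832,832)=(832*31+832)%997=702 -> [301, 702]
  L3: h(301,702)=(301*31+702)%997=63 -> [63]
  root=63
After append 57 (leaves=[64, 14, 70, 1, 26, 57]):
  L0: [64, 14, 70, 1, 26, 57]
  L1: h(64,14)=(64*31+14)%997=4 h(70,1)=(70*31+1)%997=177 h(26,57)=(26*31+57)%997=863 -> [4, 177, 863]
  L2: h(4,177)=(4*31+177)%997=301 h(863,863)=(863*31+863)%997=697 -> [301, 697]
  L3: h(301,697)=(301*31+697)%997=58 -> [58]
  root=58

Answer: 64 4 370 301 63 58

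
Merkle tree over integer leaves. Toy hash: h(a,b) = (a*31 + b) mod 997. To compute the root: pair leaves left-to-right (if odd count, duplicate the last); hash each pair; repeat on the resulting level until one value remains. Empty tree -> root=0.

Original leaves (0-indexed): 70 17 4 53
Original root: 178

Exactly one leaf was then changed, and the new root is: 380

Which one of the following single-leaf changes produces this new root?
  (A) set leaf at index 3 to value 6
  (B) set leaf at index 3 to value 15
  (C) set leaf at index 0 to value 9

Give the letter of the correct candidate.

Answer: C

Derivation:
Original leaves: [70, 17, 4, 53]
Target new root: 380
Try each candidate change and compute the resulting root:
Candidate A: set leaf[3] = 6 -> leaves = [70, 17, 4, 6]
  L0: [70, 17, 4, 6]
  L1: h(70,17)=(70*31+17)%997=193 h(4,6)=(4*31+6)%997=130 -> [193, 130]
  L2: h(193,130)=(193*31+130)%997=131 -> [131]
  root = 131 != target 380
Candidate B: set leaf[3] = 15 -> leaves = [70, 17, 4, 15]
  L0: [70, 17, 4, 15]
  L1: h(70,17)=(70*31+17)%997=193 h(4,15)=(4*31+15)%997=139 -> [193, 139]
  L2: h(193,139)=(193*31+139)%997=140 -> [140]
  root = 140 != target 380
Candidate C: set leaf[0] = 9 -> leaves = [9, 17, 4, 53]
  L0: [9, 17, 4, 53]
  L1: h(9,17)=(9*31+17)%997=296 h(4,53)=(4*31+53)%997=177 -> [296, 177]
  L2: h(296,177)=(296*31+177)%997=380 -> [380]
  root = 380 == target 380  ** MATCH **
Candidate C produces the target root.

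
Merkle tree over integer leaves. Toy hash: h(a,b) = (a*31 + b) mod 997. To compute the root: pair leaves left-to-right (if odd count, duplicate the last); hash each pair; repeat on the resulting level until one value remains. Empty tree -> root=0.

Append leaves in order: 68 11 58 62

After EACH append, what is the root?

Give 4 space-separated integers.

Answer: 68 125 746 750

Derivation:
After append 68 (leaves=[68]):
  L0: [68]
  root=68
After append 11 (leaves=[68, 11]):
  L0: [68, 11]
  L1: h(68,11)=(68*31+11)%997=125 -> [125]
  root=125
After append 58 (leaves=[68, 11, 58]):
  L0: [68, 11, 58]
  L1: h(68,11)=(68*31+11)%997=125 h(58,58)=(58*31+58)%997=859 -> [125, 859]
  L2: h(125,859)=(125*31+859)%997=746 -> [746]
  root=746
After append 62 (leaves=[68, 11, 58, 62]):
  L0: [68, 11, 58, 62]
  L1: h(68,11)=(68*31+11)%997=125 h(58,62)=(58*31+62)%997=863 -> [125, 863]
  L2: h(125,863)=(125*31+863)%997=750 -> [750]
  root=750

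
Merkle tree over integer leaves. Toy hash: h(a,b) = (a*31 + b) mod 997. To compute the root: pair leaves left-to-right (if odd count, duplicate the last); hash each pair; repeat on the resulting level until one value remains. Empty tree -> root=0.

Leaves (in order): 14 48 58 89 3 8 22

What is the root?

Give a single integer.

Answer: 115

Derivation:
L0: [14, 48, 58, 89, 3, 8, 22]
L1: h(14,48)=(14*31+48)%997=482 h(58,89)=(58*31+89)%997=890 h(3,8)=(3*31+8)%997=101 h(22,22)=(22*31+22)%997=704 -> [482, 890, 101, 704]
L2: h(482,890)=(482*31+890)%997=877 h(101,704)=(101*31+704)%997=844 -> [877, 844]
L3: h(877,844)=(877*31+844)%997=115 -> [115]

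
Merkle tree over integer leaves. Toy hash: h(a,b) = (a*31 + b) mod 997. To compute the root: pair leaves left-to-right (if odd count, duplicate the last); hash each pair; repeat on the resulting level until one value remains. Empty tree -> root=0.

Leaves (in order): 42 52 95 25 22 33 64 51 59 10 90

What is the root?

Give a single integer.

L0: [42, 52, 95, 25, 22, 33, 64, 51, 59, 10, 90]
L1: h(42,52)=(42*31+52)%997=357 h(95,25)=(95*31+25)%997=976 h(22,33)=(22*31+33)%997=715 h(64,51)=(64*31+51)%997=41 h(59,10)=(59*31+10)%997=842 h(90,90)=(90*31+90)%997=886 -> [357, 976, 715, 41, 842, 886]
L2: h(357,976)=(357*31+976)%997=79 h(715,41)=(715*31+41)%997=272 h(842,886)=(842*31+886)%997=69 -> [79, 272, 69]
L3: h(79,272)=(79*31+272)%997=727 h(69,69)=(69*31+69)%997=214 -> [727, 214]
L4: h(727,214)=(727*31+214)%997=817 -> [817]

Answer: 817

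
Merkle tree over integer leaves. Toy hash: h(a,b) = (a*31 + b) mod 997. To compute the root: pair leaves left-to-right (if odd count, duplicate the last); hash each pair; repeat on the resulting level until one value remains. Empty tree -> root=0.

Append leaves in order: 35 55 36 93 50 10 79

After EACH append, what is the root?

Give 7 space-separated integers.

Answer: 35 143 600 657 780 497 468

Derivation:
After append 35 (leaves=[35]):
  L0: [35]
  root=35
After append 55 (leaves=[35, 55]):
  L0: [35, 55]
  L1: h(35,55)=(35*31+55)%997=143 -> [143]
  root=143
After append 36 (leaves=[35, 55, 36]):
  L0: [35, 55, 36]
  L1: h(35,55)=(35*31+55)%997=143 h(36,36)=(36*31+36)%997=155 -> [143, 155]
  L2: h(143,155)=(143*31+155)%997=600 -> [600]
  root=600
After append 93 (leaves=[35, 55, 36, 93]):
  L0: [35, 55, 36, 93]
  L1: h(35,55)=(35*31+55)%997=143 h(36,93)=(36*31+93)%997=212 -> [143, 212]
  L2: h(143,212)=(143*31+212)%997=657 -> [657]
  root=657
After append 50 (leaves=[35, 55, 36, 93, 50]):
  L0: [35, 55, 36, 93, 50]
  L1: h(35,55)=(35*31+55)%997=143 h(36,93)=(36*31+93)%997=212 h(50,50)=(50*31+50)%997=603 -> [143, 212, 603]
  L2: h(143,212)=(143*31+212)%997=657 h(603,603)=(603*31+603)%997=353 -> [657, 353]
  L3: h(657,353)=(657*31+353)%997=780 -> [780]
  root=780
After append 10 (leaves=[35, 55, 36, 93, 50, 10]):
  L0: [35, 55, 36, 93, 50, 10]
  L1: h(35,55)=(35*31+55)%997=143 h(36,93)=(36*31+93)%997=212 h(50,10)=(50*31+10)%997=563 -> [143, 212, 563]
  L2: h(143,212)=(143*31+212)%997=657 h(563,563)=(563*31+563)%997=70 -> [657, 70]
  L3: h(657,70)=(657*31+70)%997=497 -> [497]
  root=497
After append 79 (leaves=[35, 55, 36, 93, 50, 10, 79]):
  L0: [35, 55, 36, 93, 50, 10, 79]
  L1: h(35,55)=(35*31+55)%997=143 h(36,93)=(36*31+93)%997=212 h(50,10)=(50*31+10)%997=563 h(79,79)=(79*31+79)%997=534 -> [143, 212, 563, 534]
  L2: h(143,212)=(143*31+212)%997=657 h(563,534)=(563*31+534)%997=41 -> [657, 41]
  L3: h(657,41)=(657*31+41)%997=468 -> [468]
  root=468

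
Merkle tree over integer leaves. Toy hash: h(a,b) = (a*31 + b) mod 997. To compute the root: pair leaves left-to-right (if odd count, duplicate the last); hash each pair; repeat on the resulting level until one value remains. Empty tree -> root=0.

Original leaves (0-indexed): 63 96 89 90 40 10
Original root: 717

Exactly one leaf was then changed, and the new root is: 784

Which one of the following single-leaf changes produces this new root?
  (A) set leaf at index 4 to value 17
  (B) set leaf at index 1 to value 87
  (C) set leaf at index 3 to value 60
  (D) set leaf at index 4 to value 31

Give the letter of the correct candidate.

Answer: C

Derivation:
Original leaves: [63, 96, 89, 90, 40, 10]
Target new root: 784
Try each candidate change and compute the resulting root:
Candidate A: set leaf[4] = 17 -> leaves = [63, 96, 89, 90, 17, 10]
  L0: [63, 96, 89, 90, 17, 10]
  L1: h(63,96)=(63*31+96)%997=55 h(89,90)=(89*31+90)%997=855 h(17,10)=(17*31+10)%997=537 -> [55, 855, 537]
  L2: h(55,855)=(55*31+855)%997=566 h(537,537)=(537*31+537)%997=235 -> [566, 235]
  L3: h(566,235)=(566*31+235)%997=832 -> [832]
  root = 832 != target 784
Candidate B: set leaf[1] = 87 -> leaves = [63, 87, 89, 90, 40, 10]
  L0: [63, 87, 89, 90, 40, 10]
  L1: h(63,87)=(63*31+87)%997=46 h(89,90)=(89*31+90)%997=855 h(40,10)=(40*31+10)%997=253 -> [46, 855, 253]
  L2: h(46,855)=(46*31+855)%997=287 h(253,253)=(253*31+253)%997=120 -> [287, 120]
  L3: h(287,120)=(287*31+120)%997=44 -> [44]
  root = 44 != target 784
Candidate C: set leaf[3] = 60 -> leaves = [63, 96, 89, 60, 40, 10]
  L0: [63, 96, 89, 60, 40, 10]
  L1: h(63,96)=(63*31+96)%997=55 h(89,60)=(89*31+60)%997=825 h(40,10)=(40*31+10)%997=253 -> [55, 825, 253]
  L2: h(55,825)=(55*31+825)%997=536 h(253,253)=(253*31+253)%997=120 -> [536, 120]
  L3: h(536,120)=(536*31+120)%997=784 -> [784]
  root = 784 == target 784  ** MATCH **
Candidate D: set leaf[4] = 31 -> leaves = [63, 96, 89, 90, 31, 10]
  L0: [63, 96, 89, 90, 31, 10]
  L1: h(63,96)=(63*31+96)%997=55 h(89,90)=(89*31+90)%997=855 h(31,10)=(31*31+10)%997=971 -> [55, 855, 971]
  L2: h(55,855)=(55*31+855)%997=566 h(971,971)=(971*31+971)%997=165 -> [566, 165]
  L3: h(566,165)=(566*31+165)%997=762 -> [762]
  root = 762 != target 784
Candidate C produces the target root.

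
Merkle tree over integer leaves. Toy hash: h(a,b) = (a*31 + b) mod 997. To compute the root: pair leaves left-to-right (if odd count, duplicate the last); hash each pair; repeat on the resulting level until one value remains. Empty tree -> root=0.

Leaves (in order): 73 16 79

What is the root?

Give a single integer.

Answer: 396

Derivation:
L0: [73, 16, 79]
L1: h(73,16)=(73*31+16)%997=285 h(79,79)=(79*31+79)%997=534 -> [285, 534]
L2: h(285,534)=(285*31+534)%997=396 -> [396]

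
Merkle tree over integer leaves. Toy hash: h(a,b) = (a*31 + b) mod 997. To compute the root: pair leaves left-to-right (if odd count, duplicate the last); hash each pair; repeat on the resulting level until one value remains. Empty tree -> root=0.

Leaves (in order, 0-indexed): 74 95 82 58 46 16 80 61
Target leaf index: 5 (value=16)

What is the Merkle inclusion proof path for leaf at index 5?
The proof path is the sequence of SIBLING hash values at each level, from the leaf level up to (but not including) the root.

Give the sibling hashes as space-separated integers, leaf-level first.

Answer: 46 547 887

Derivation:
L0 (leaves): [74, 95, 82, 58, 46, 16, 80, 61], target index=5
L1: h(74,95)=(74*31+95)%997=395 [pair 0] h(82,58)=(82*31+58)%997=606 [pair 1] h(46,16)=(46*31+16)%997=445 [pair 2] h(80,61)=(80*31+61)%997=547 [pair 3] -> [395, 606, 445, 547]
  Sibling for proof at L0: 46
L2: h(395,606)=(395*31+606)%997=887 [pair 0] h(445,547)=(445*31+547)%997=384 [pair 1] -> [887, 384]
  Sibling for proof at L1: 547
L3: h(887,384)=(887*31+384)%997=962 [pair 0] -> [962]
  Sibling for proof at L2: 887
Root: 962
Proof path (sibling hashes from leaf to root): [46, 547, 887]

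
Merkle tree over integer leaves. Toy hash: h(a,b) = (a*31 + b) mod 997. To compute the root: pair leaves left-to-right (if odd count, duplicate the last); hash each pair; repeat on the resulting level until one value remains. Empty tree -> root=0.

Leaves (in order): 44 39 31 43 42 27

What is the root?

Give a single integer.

Answer: 213

Derivation:
L0: [44, 39, 31, 43, 42, 27]
L1: h(44,39)=(44*31+39)%997=406 h(31,43)=(31*31+43)%997=7 h(42,27)=(42*31+27)%997=332 -> [406, 7, 332]
L2: h(406,7)=(406*31+7)%997=629 h(332,332)=(332*31+332)%997=654 -> [629, 654]
L3: h(629,654)=(629*31+654)%997=213 -> [213]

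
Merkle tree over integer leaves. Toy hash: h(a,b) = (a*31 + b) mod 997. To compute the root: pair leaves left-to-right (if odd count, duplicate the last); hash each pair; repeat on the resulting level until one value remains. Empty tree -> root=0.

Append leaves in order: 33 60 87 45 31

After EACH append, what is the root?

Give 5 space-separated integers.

Answer: 33 86 465 423 989

Derivation:
After append 33 (leaves=[33]):
  L0: [33]
  root=33
After append 60 (leaves=[33, 60]):
  L0: [33, 60]
  L1: h(33,60)=(33*31+60)%997=86 -> [86]
  root=86
After append 87 (leaves=[33, 60, 87]):
  L0: [33, 60, 87]
  L1: h(33,60)=(33*31+60)%997=86 h(87,87)=(87*31+87)%997=790 -> [86, 790]
  L2: h(86,790)=(86*31+790)%997=465 -> [465]
  root=465
After append 45 (leaves=[33, 60, 87, 45]):
  L0: [33, 60, 87, 45]
  L1: h(33,60)=(33*31+60)%997=86 h(87,45)=(87*31+45)%997=748 -> [86, 748]
  L2: h(86,748)=(86*31+748)%997=423 -> [423]
  root=423
After append 31 (leaves=[33, 60, 87, 45, 31]):
  L0: [33, 60, 87, 45, 31]
  L1: h(33,60)=(33*31+60)%997=86 h(87,45)=(87*31+45)%997=748 h(31,31)=(31*31+31)%997=992 -> [86, 748, 992]
  L2: h(86,748)=(86*31+748)%997=423 h(992,992)=(992*31+992)%997=837 -> [423, 837]
  L3: h(423,837)=(423*31+837)%997=989 -> [989]
  root=989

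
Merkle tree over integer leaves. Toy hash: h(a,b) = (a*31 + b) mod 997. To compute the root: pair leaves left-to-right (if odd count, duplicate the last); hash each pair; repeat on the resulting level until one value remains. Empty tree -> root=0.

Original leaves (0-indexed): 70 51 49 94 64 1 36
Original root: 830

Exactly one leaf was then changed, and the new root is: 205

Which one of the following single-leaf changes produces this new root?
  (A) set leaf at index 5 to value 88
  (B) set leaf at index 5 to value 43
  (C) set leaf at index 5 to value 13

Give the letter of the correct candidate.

Answer: C

Derivation:
Original leaves: [70, 51, 49, 94, 64, 1, 36]
Target new root: 205
Try each candidate change and compute the resulting root:
Candidate A: set leaf[5] = 88 -> leaves = [70, 51, 49, 94, 64, 88, 36]
  L0: [70, 51, 49, 94, 64, 88, 36]
  L1: h(70,51)=(70*31+51)%997=227 h(49,94)=(49*31+94)%997=616 h(64,88)=(64*31+88)%997=78 h(36,36)=(36*31+36)%997=155 -> [227, 616, 78, 155]
  L2: h(227,616)=(227*31+616)%997=674 h(78,155)=(78*31+155)%997=579 -> [674, 579]
  L3: h(674,579)=(674*31+579)%997=536 -> [536]
  root = 536 != target 205
Candidate B: set leaf[5] = 43 -> leaves = [70, 51, 49, 94, 64, 43, 36]
  L0: [70, 51, 49, 94, 64, 43, 36]
  L1: h(70,51)=(70*31+51)%997=227 h(49,94)=(49*31+94)%997=616 h(64,43)=(64*31+43)%997=33 h(36,36)=(36*31+36)%997=155 -> [227, 616, 33, 155]
  L2: h(227,616)=(227*31+616)%997=674 h(33,155)=(33*31+155)%997=181 -> [674, 181]
  L3: h(674,181)=(674*31+181)%997=138 -> [138]
  root = 138 != target 205
Candidate C: set leaf[5] = 13 -> leaves = [70, 51, 49, 94, 64, 13, 36]
  L0: [70, 51, 49, 94, 64, 13, 36]
  L1: h(70,51)=(70*31+51)%997=227 h(49,94)=(49*31+94)%997=616 h(64,13)=(64*31+13)%997=3 h(36,36)=(36*31+36)%997=155 -> [227, 616, 3, 155]
  L2: h(227,616)=(227*31+616)%997=674 h(3,155)=(3*31+155)%997=248 -> [674, 248]
  L3: h(674,248)=(674*31+248)%997=205 -> [205]
  root = 205 == target 205  ** MATCH **
Candidate C produces the target root.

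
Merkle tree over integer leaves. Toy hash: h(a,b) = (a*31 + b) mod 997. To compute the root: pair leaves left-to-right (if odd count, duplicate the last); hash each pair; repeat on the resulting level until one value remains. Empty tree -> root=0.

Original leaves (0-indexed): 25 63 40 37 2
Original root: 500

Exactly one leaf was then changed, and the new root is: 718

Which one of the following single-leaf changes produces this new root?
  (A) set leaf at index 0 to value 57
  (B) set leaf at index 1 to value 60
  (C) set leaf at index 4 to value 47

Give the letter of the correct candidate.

Original leaves: [25, 63, 40, 37, 2]
Target new root: 718
Try each candidate change and compute the resulting root:
Candidate A: set leaf[0] = 57 -> leaves = [57, 63, 40, 37, 2]
  L0: [57, 63, 40, 37, 2]
  L1: h(57,63)=(57*31+63)%997=833 h(40,37)=(40*31+37)%997=280 h(2,2)=(2*31+2)%997=64 -> [833, 280, 64]
  L2: h(833,280)=(833*31+280)%997=181 h(64,64)=(64*31+64)%997=54 -> [181, 54]
  L3: h(181,54)=(181*31+54)%997=680 -> [680]
  root = 680 != target 718
Candidate B: set leaf[1] = 60 -> leaves = [25, 60, 40, 37, 2]
  L0: [25, 60, 40, 37, 2]
  L1: h(25,60)=(25*31+60)%997=835 h(40,37)=(40*31+37)%997=280 h(2,2)=(2*31+2)%997=64 -> [835, 280, 64]
  L2: h(835,280)=(835*31+280)%997=243 h(64,64)=(64*31+64)%997=54 -> [243, 54]
  L3: h(243,54)=(243*31+54)%997=608 -> [608]
  root = 608 != target 718
Candidate C: set leaf[4] = 47 -> leaves = [25, 63, 40, 37, 47]
  L0: [25, 63, 40, 37, 47]
  L1: h(25,63)=(25*31+63)%997=838 h(40,37)=(40*31+37)%997=280 h(47,47)=(47*31+47)%997=507 -> [838, 280, 507]
  L2: h(838,280)=(838*31+280)%997=336 h(507,507)=(507*31+507)%997=272 -> [336, 272]
  L3: h(336,272)=(336*31+272)%997=718 -> [718]
  root = 718 == target 718  ** MATCH **
Candidate C produces the target root.

Answer: C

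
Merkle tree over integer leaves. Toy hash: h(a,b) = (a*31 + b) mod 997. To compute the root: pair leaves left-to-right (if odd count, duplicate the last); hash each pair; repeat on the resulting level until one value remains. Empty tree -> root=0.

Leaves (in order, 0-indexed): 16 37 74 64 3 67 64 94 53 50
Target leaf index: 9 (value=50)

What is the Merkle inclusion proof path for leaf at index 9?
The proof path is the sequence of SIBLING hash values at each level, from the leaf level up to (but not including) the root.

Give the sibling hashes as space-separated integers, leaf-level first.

Answer: 53 696 338 131

Derivation:
L0 (leaves): [16, 37, 74, 64, 3, 67, 64, 94, 53, 50], target index=9
L1: h(16,37)=(16*31+37)%997=533 [pair 0] h(74,64)=(74*31+64)%997=364 [pair 1] h(3,67)=(3*31+67)%997=160 [pair 2] h(64,94)=(64*31+94)%997=84 [pair 3] h(53,50)=(53*31+50)%997=696 [pair 4] -> [533, 364, 160, 84, 696]
  Sibling for proof at L0: 53
L2: h(533,364)=(533*31+364)%997=935 [pair 0] h(160,84)=(160*31+84)%997=59 [pair 1] h(696,696)=(696*31+696)%997=338 [pair 2] -> [935, 59, 338]
  Sibling for proof at L1: 696
L3: h(935,59)=(935*31+59)%997=131 [pair 0] h(338,338)=(338*31+338)%997=846 [pair 1] -> [131, 846]
  Sibling for proof at L2: 338
L4: h(131,846)=(131*31+846)%997=919 [pair 0] -> [919]
  Sibling for proof at L3: 131
Root: 919
Proof path (sibling hashes from leaf to root): [53, 696, 338, 131]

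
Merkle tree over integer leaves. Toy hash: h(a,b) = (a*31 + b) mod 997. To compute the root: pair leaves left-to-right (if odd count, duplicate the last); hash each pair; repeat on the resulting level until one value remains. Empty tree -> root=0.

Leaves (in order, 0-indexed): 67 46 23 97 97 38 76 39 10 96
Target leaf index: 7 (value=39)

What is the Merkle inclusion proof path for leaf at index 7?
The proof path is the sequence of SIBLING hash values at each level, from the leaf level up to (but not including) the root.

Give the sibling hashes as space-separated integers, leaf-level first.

Answer: 76 54 821 992

Derivation:
L0 (leaves): [67, 46, 23, 97, 97, 38, 76, 39, 10, 96], target index=7
L1: h(67,46)=(67*31+46)%997=129 [pair 0] h(23,97)=(23*31+97)%997=810 [pair 1] h(97,38)=(97*31+38)%997=54 [pair 2] h(76,39)=(76*31+39)%997=401 [pair 3] h(10,96)=(10*31+96)%997=406 [pair 4] -> [129, 810, 54, 401, 406]
  Sibling for proof at L0: 76
L2: h(129,810)=(129*31+810)%997=821 [pair 0] h(54,401)=(54*31+401)%997=81 [pair 1] h(406,406)=(406*31+406)%997=31 [pair 2] -> [821, 81, 31]
  Sibling for proof at L1: 54
L3: h(821,81)=(821*31+81)%997=607 [pair 0] h(31,31)=(31*31+31)%997=992 [pair 1] -> [607, 992]
  Sibling for proof at L2: 821
L4: h(607,992)=(607*31+992)%997=866 [pair 0] -> [866]
  Sibling for proof at L3: 992
Root: 866
Proof path (sibling hashes from leaf to root): [76, 54, 821, 992]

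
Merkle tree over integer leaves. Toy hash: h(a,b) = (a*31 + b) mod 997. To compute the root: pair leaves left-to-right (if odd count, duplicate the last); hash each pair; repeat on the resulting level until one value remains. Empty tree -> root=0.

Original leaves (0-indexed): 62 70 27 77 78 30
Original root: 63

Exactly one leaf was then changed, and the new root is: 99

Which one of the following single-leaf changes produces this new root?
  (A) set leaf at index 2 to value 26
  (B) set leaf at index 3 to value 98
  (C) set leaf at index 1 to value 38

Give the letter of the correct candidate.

Original leaves: [62, 70, 27, 77, 78, 30]
Target new root: 99
Try each candidate change and compute the resulting root:
Candidate A: set leaf[2] = 26 -> leaves = [62, 70, 26, 77, 78, 30]
  L0: [62, 70, 26, 77, 78, 30]
  L1: h(62,70)=(62*31+70)%997=995 h(26,77)=(26*31+77)%997=883 h(78,30)=(78*31+30)%997=454 -> [995, 883, 454]
  L2: h(995,883)=(995*31+883)%997=821 h(454,454)=(454*31+454)%997=570 -> [821, 570]
  L3: h(821,570)=(821*31+570)%997=99 -> [99]
  root = 99 == target 99  ** MATCH **
Candidate B: set leaf[3] = 98 -> leaves = [62, 70, 27, 98, 78, 30]
  L0: [62, 70, 27, 98, 78, 30]
  L1: h(62,70)=(62*31+70)%997=995 h(27,98)=(27*31+98)%997=935 h(78,30)=(78*31+30)%997=454 -> [995, 935, 454]
  L2: h(995,935)=(995*31+935)%997=873 h(454,454)=(454*31+454)%997=570 -> [873, 570]
  L3: h(873,570)=(873*31+570)%997=714 -> [714]
  root = 714 != target 99
Candidate C: set leaf[1] = 38 -> leaves = [62, 38, 27, 77, 78, 30]
  L0: [62, 38, 27, 77, 78, 30]
  L1: h(62,38)=(62*31+38)%997=963 h(27,77)=(27*31+77)%997=914 h(78,30)=(78*31+30)%997=454 -> [963, 914, 454]
  L2: h(963,914)=(963*31+914)%997=857 h(454,454)=(454*31+454)%997=570 -> [857, 570]
  L3: h(857,570)=(857*31+570)%997=218 -> [218]
  root = 218 != target 99
Candidate A produces the target root.

Answer: A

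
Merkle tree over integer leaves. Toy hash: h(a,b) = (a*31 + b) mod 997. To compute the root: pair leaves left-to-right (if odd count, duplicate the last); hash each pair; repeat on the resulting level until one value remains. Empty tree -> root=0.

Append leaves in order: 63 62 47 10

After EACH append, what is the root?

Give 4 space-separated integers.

Answer: 63 21 161 124

Derivation:
After append 63 (leaves=[63]):
  L0: [63]
  root=63
After append 62 (leaves=[63, 62]):
  L0: [63, 62]
  L1: h(63,62)=(63*31+62)%997=21 -> [21]
  root=21
After append 47 (leaves=[63, 62, 47]):
  L0: [63, 62, 47]
  L1: h(63,62)=(63*31+62)%997=21 h(47,47)=(47*31+47)%997=507 -> [21, 507]
  L2: h(21,507)=(21*31+507)%997=161 -> [161]
  root=161
After append 10 (leaves=[63, 62, 47, 10]):
  L0: [63, 62, 47, 10]
  L1: h(63,62)=(63*31+62)%997=21 h(47,10)=(47*31+10)%997=470 -> [21, 470]
  L2: h(21,470)=(21*31+470)%997=124 -> [124]
  root=124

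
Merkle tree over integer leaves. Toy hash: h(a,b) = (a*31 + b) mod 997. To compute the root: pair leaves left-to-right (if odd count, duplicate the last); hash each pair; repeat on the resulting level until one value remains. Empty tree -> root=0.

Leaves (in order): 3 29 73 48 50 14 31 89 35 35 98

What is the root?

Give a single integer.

L0: [3, 29, 73, 48, 50, 14, 31, 89, 35, 35, 98]
L1: h(3,29)=(3*31+29)%997=122 h(73,48)=(73*31+48)%997=317 h(50,14)=(50*31+14)%997=567 h(31,89)=(31*31+89)%997=53 h(35,35)=(35*31+35)%997=123 h(98,98)=(98*31+98)%997=145 -> [122, 317, 567, 53, 123, 145]
L2: h(122,317)=(122*31+317)%997=111 h(567,53)=(567*31+53)%997=681 h(123,145)=(123*31+145)%997=967 -> [111, 681, 967]
L3: h(111,681)=(111*31+681)%997=134 h(967,967)=(967*31+967)%997=37 -> [134, 37]
L4: h(134,37)=(134*31+37)%997=203 -> [203]

Answer: 203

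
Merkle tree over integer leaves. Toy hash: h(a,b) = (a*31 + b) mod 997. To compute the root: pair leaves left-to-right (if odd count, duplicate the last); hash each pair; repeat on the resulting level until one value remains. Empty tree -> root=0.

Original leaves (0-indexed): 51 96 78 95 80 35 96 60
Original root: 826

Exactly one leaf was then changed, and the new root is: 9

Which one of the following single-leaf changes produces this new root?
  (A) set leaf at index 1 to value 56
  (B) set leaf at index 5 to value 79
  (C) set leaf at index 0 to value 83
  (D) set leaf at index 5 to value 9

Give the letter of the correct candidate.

Original leaves: [51, 96, 78, 95, 80, 35, 96, 60]
Target new root: 9
Try each candidate change and compute the resulting root:
Candidate A: set leaf[1] = 56 -> leaves = [51, 56, 78, 95, 80, 35, 96, 60]
  L0: [51, 56, 78, 95, 80, 35, 96, 60]
  L1: h(51,56)=(51*31+56)%997=640 h(78,95)=(78*31+95)%997=519 h(80,35)=(80*31+35)%997=521 h(96,60)=(96*31+60)%997=45 -> [640, 519, 521, 45]
  L2: h(640,519)=(640*31+519)%997=419 h(521,45)=(521*31+45)%997=244 -> [419, 244]
  L3: h(419,244)=(419*31+244)%997=272 -> [272]
  root = 272 != target 9
Candidate B: set leaf[5] = 79 -> leaves = [51, 96, 78, 95, 80, 79, 96, 60]
  L0: [51, 96, 78, 95, 80, 79, 96, 60]
  L1: h(51,96)=(51*31+96)%997=680 h(78,95)=(78*31+95)%997=519 h(80,79)=(80*31+79)%997=565 h(96,60)=(96*31+60)%997=45 -> [680, 519, 565, 45]
  L2: h(680,519)=(680*31+519)%997=662 h(565,45)=(565*31+45)%997=611 -> [662, 611]
  L3: h(662,611)=(662*31+611)%997=196 -> [196]
  root = 196 != target 9
Candidate C: set leaf[0] = 83 -> leaves = [83, 96, 78, 95, 80, 35, 96, 60]
  L0: [83, 96, 78, 95, 80, 35, 96, 60]
  L1: h(83,96)=(83*31+96)%997=675 h(78,95)=(78*31+95)%997=519 h(80,35)=(80*31+35)%997=521 h(96,60)=(96*31+60)%997=45 -> [675, 519, 521, 45]
  L2: h(675,519)=(675*31+519)%997=507 h(521,45)=(521*31+45)%997=244 -> [507, 244]
  L3: h(507,244)=(507*31+244)%997=9 -> [9]
  root = 9 == target 9  ** MATCH **
Candidate D: set leaf[5] = 9 -> leaves = [51, 96, 78, 95, 80, 9, 96, 60]
  L0: [51, 96, 78, 95, 80, 9, 96, 60]
  L1: h(51,96)=(51*31+96)%997=680 h(78,95)=(78*31+95)%997=519 h(80,9)=(80*31+9)%997=495 h(96,60)=(96*31+60)%997=45 -> [680, 519, 495, 45]
  L2: h(680,519)=(680*31+519)%997=662 h(495,45)=(495*31+45)%997=435 -> [662, 435]
  L3: h(662,435)=(662*31+435)%997=20 -> [20]
  root = 20 != target 9
Candidate C produces the target root.

Answer: C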